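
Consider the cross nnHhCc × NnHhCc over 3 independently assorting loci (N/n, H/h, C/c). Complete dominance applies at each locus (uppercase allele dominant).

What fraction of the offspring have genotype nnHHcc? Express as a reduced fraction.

P(nnHHcc) = 1/32

nnHhCc gametes: nHC×2, nHc×2, nhC×2, nhc×2
NnHhCc gametes: NHC×1, NHc×1, NhC×1, Nhc×1, nHC×1, nHc×1, nhC×1, nhc×1
nnHhCc×NnHhCc grid (8·8=64): NnHHCC=2 NnHHCc=4 NnHHcc=2 NnHhCC=4 NnHhCc=8 NnHhcc=4 NnhhCC=2 NnhhCc=4 Nnhhcc=2 nnHHCC=2 nnHHCc=4 nnHHcc=2 nnHhCC=4 nnHhCc=8 nnHhcc=4 nnhhCC=2 nnhhCc=4 nnhhcc=2
nnHHcc hits 2/64; gcd=2; 2÷2/64÷2 = 1/32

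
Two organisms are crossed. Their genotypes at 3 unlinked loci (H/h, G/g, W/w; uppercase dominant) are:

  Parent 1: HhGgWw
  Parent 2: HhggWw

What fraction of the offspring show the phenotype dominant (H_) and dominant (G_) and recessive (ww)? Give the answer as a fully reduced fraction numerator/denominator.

HhGgWw gametes: HGW×1, HGw×1, HgW×1, Hgw×1, hGW×1, hGw×1, hgW×1, hgw×1
HhggWw gametes: HgW×2, Hgw×2, hgW×2, hgw×2
HhGgWw×HhggWw grid (8·8=64): HHGgWW=2 HHGgWw=4 HHGgww=2 HHggWW=2 HHggWw=4 HHggww=2 HhGgWW=4 HhGgWw=8 HhGgww=4 HhggWW=4 HhggWw=8 Hhggww=4 hhGgWW=2 hhGgWw=4 hhGgww=2 hhggWW=2 hhggWw=4 hhggww=2
H_ G_ ww hits 6/64; gcd=2; 6÷2/64÷2 = 3/32

P(H_ G_ ww) = 3/32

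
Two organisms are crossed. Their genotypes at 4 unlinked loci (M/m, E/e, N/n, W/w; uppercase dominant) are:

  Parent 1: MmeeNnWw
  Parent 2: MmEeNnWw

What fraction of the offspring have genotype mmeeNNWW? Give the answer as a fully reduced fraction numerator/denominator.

MmeeNnWw gametes: MeNW×2, MeNw×2, MenW×2, Menw×2, meNW×2, meNw×2, menW×2, menw×2
MmEeNnWw gametes: MENW×1, MENw×1, MEnW×1, MEnw×1, MeNW×1, MeNw×1, MenW×1, Menw×1, mENW×1, mENw×1, mEnW×1, mEnw×1, meNW×1, meNw×1, menW×1, menw×1
MmeeNnWw×MmEeNnWw grid (16·16=256): MMEeNNWW=2 MMEeNNWw=4 MMEeNNww=2 MMEeNnWW=4 MMEeNnWw=8 MMEeNnww=4 MMEennWW=2 MMEennWw=4 MMEennww=2 MMeeNNWW=2 MMeeNNWw=4 MMeeNNww=2 MMeeNnWW=4 MMeeNnWw=8 MMeeNnww=4 MMeennWW=2 MMeennWw=4 MMeennww=2 MmEeNNWW=4 MmEeNNWw=8 MmEeNNww=4 MmEeNnWW=8 MmEeNnWw=16 MmEeNnww=8 MmEennWW=4 MmEennWw=8 MmEennww=4 MmeeNNWW=4 MmeeNNWw=8 MmeeNNww=4 MmeeNnWW=8 MmeeNnWw=16 MmeeNnww=8 MmeennWW=4 MmeennWw=8 Mmeennww=4 mmEeNNWW=2 mmEeNNWw=4 mmEeNNww=2 mmEeNnWW=4 mmEeNnWw=8 mmEeNnww=4 mmEennWW=2 mmEennWw=4 mmEennww=2 mmeeNNWW=2 mmeeNNWw=4 mmeeNNww=2 mmeeNnWW=4 mmeeNnWw=8 mmeeNnww=4 mmeennWW=2 mmeennWw=4 mmeennww=2
mmeeNNWW hits 2/256; gcd=2; 2÷2/256÷2 = 1/128

P(mmeeNNWW) = 1/128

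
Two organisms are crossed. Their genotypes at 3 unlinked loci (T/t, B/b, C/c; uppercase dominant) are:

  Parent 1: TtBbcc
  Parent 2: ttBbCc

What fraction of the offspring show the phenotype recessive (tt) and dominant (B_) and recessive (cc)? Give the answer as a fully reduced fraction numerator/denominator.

TtBbcc gametes: TBc×2, Tbc×2, tBc×2, tbc×2
ttBbCc gametes: tBC×2, tBc×2, tbC×2, tbc×2
TtBbcc×ttBbCc grid (8·8=64): TtBBCc=4 TtBBcc=4 TtBbCc=8 TtBbcc=8 TtbbCc=4 Ttbbcc=4 ttBBCc=4 ttBBcc=4 ttBbCc=8 ttBbcc=8 ttbbCc=4 ttbbcc=4
tt B_ cc hits 12/64; gcd=4; 12÷4/64÷4 = 3/16

P(tt B_ cc) = 3/16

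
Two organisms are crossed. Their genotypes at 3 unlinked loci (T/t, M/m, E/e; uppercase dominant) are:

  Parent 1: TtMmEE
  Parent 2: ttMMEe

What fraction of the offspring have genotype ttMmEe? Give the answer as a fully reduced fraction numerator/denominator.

TtMmEE gametes: TME×2, TmE×2, tME×2, tmE×2
ttMMEe gametes: tME×4, tMe×4
TtMmEE×ttMMEe grid (8·8=64): TtMMEE=8 TtMMEe=8 TtMmEE=8 TtMmEe=8 ttMMEE=8 ttMMEe=8 ttMmEE=8 ttMmEe=8
ttMmEe hits 8/64; gcd=8; 8÷8/64÷8 = 1/8

P(ttMmEe) = 1/8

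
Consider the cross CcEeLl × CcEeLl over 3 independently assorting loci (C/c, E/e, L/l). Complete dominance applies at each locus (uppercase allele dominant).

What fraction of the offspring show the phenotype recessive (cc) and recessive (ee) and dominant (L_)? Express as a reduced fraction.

P(cc ee L_) = 3/64

CcEeLl gametes: CEL×1, CEl×1, CeL×1, Cel×1, cEL×1, cEl×1, ceL×1, cel×1
CcEeLl gametes: CEL×1, CEl×1, CeL×1, Cel×1, cEL×1, cEl×1, ceL×1, cel×1
CcEeLl×CcEeLl grid (8·8=64): CCEELL=1 CCEELl=2 CCEEll=1 CCEeLL=2 CCEeLl=4 CCEell=2 CCeeLL=1 CCeeLl=2 CCeell=1 CcEELL=2 CcEELl=4 CcEEll=2 CcEeLL=4 CcEeLl=8 CcEell=4 CceeLL=2 CceeLl=4 Cceell=2 ccEELL=1 ccEELl=2 ccEEll=1 ccEeLL=2 ccEeLl=4 ccEell=2 cceeLL=1 cceeLl=2 cceell=1
cc ee L_ hits 3/64; gcd=1; 3÷1/64÷1 = 3/64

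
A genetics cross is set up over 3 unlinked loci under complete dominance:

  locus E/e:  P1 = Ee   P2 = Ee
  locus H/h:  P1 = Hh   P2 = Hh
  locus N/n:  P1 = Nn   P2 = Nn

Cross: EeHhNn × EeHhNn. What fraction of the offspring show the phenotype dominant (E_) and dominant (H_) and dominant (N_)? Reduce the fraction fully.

P(E_ H_ N_) = 27/64

EeHhNn gametes: EHN×1, EHn×1, EhN×1, Ehn×1, eHN×1, eHn×1, ehN×1, ehn×1
EeHhNn gametes: EHN×1, EHn×1, EhN×1, Ehn×1, eHN×1, eHn×1, ehN×1, ehn×1
EeHhNn×EeHhNn grid (8·8=64): EEHHNN=1 EEHHNn=2 EEHHnn=1 EEHhNN=2 EEHhNn=4 EEHhnn=2 EEhhNN=1 EEhhNn=2 EEhhnn=1 EeHHNN=2 EeHHNn=4 EeHHnn=2 EeHhNN=4 EeHhNn=8 EeHhnn=4 EehhNN=2 EehhNn=4 Eehhnn=2 eeHHNN=1 eeHHNn=2 eeHHnn=1 eeHhNN=2 eeHhNn=4 eeHhnn=2 eehhNN=1 eehhNn=2 eehhnn=1
E_ H_ N_ hits 27/64; gcd=1; 27÷1/64÷1 = 27/64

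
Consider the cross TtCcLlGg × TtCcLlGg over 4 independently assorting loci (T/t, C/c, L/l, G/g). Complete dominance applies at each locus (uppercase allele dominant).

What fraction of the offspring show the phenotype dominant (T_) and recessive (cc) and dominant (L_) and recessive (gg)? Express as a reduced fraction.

P(T_ cc L_ gg) = 9/256

TtCcLlGg gametes: TCLG×1, TCLg×1, TClG×1, TClg×1, TcLG×1, TcLg×1, TclG×1, Tclg×1, tCLG×1, tCLg×1, tClG×1, tClg×1, tcLG×1, tcLg×1, tclG×1, tclg×1
TtCcLlGg gametes: TCLG×1, TCLg×1, TClG×1, TClg×1, TcLG×1, TcLg×1, TclG×1, Tclg×1, tCLG×1, tCLg×1, tClG×1, tClg×1, tcLG×1, tcLg×1, tclG×1, tclg×1
TtCcLlGg×TtCcLlGg grid (16·16=256): TTCCLLGG=1 TTCCLLGg=2 TTCCLLgg=1 TTCCLlGG=2 TTCCLlGg=4 TTCCLlgg=2 TTCCllGG=1 TTCCllGg=2 TTCCllgg=1 TTCcLLGG=2 TTCcLLGg=4 TTCcLLgg=2 TTCcLlGG=4 TTCcLlGg=8 TTCcLlgg=4 TTCcllGG=2 TTCcllGg=4 TTCcllgg=2 TTccLLGG=1 TTccLLGg=2 TTccLLgg=1 TTccLlGG=2 TTccLlGg=4 TTccLlgg=2 TTccllGG=1 TTccllGg=2 TTccllgg=1 TtCCLLGG=2 TtCCLLGg=4 TtCCLLgg=2 TtCCLlGG=4 TtCCLlGg=8 TtCCLlgg=4 TtCCllGG=2 TtCCllGg=4 TtCCllgg=2 TtCcLLGG=4 TtCcLLGg=8 TtCcLLgg=4 TtCcLlGG=8 TtCcLlGg=16 TtCcLlgg=8 TtCcllGG=4 TtCcllGg=8 TtCcllgg=4 TtccLLGG=2 TtccLLGg=4 TtccLLgg=2 TtccLlGG=4 TtccLlGg=8 TtccLlgg=4 TtccllGG=2 TtccllGg=4 Ttccllgg=2 ttCCLLGG=1 ttCCLLGg=2 ttCCLLgg=1 ttCCLlGG=2 ttCCLlGg=4 ttCCLlgg=2 ttCCllGG=1 ttCCllGg=2 ttCCllgg=1 ttCcLLGG=2 ttCcLLGg=4 ttCcLLgg=2 ttCcLlGG=4 ttCcLlGg=8 ttCcLlgg=4 ttCcllGG=2 ttCcllGg=4 ttCcllgg=2 ttccLLGG=1 ttccLLGg=2 ttccLLgg=1 ttccLlGG=2 ttccLlGg=4 ttccLlgg=2 ttccllGG=1 ttccllGg=2 ttccllgg=1
T_ cc L_ gg hits 9/256; gcd=1; 9÷1/256÷1 = 9/256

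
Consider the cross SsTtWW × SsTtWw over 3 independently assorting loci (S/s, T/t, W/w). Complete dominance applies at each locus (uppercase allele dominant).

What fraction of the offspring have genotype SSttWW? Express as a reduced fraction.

P(SSttWW) = 1/32

SsTtWW gametes: STW×2, StW×2, sTW×2, stW×2
SsTtWw gametes: STW×1, STw×1, StW×1, Stw×1, sTW×1, sTw×1, stW×1, stw×1
SsTtWW×SsTtWw grid (8·8=64): SSTTWW=2 SSTTWw=2 SSTtWW=4 SSTtWw=4 SSttWW=2 SSttWw=2 SsTTWW=4 SsTTWw=4 SsTtWW=8 SsTtWw=8 SsttWW=4 SsttWw=4 ssTTWW=2 ssTTWw=2 ssTtWW=4 ssTtWw=4 ssttWW=2 ssttWw=2
SSttWW hits 2/64; gcd=2; 2÷2/64÷2 = 1/32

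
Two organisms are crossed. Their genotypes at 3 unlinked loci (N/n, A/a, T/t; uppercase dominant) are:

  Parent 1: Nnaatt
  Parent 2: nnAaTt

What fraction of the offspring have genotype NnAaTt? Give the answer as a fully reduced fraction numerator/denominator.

P(NnAaTt) = 1/8

Nnaatt gametes: Nat×4, nat×4
nnAaTt gametes: nAT×2, nAt×2, naT×2, nat×2
Nnaatt×nnAaTt grid (8·8=64): NnAaTt=8 NnAatt=8 NnaaTt=8 Nnaatt=8 nnAaTt=8 nnAatt=8 nnaaTt=8 nnaatt=8
NnAaTt hits 8/64; gcd=8; 8÷8/64÷8 = 1/8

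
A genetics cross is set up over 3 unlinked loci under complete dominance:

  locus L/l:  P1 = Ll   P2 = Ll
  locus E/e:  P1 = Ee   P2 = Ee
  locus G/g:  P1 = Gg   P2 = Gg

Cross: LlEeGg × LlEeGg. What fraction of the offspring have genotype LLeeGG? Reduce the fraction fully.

LlEeGg gametes: LEG×1, LEg×1, LeG×1, Leg×1, lEG×1, lEg×1, leG×1, leg×1
LlEeGg gametes: LEG×1, LEg×1, LeG×1, Leg×1, lEG×1, lEg×1, leG×1, leg×1
LlEeGg×LlEeGg grid (8·8=64): LLEEGG=1 LLEEGg=2 LLEEgg=1 LLEeGG=2 LLEeGg=4 LLEegg=2 LLeeGG=1 LLeeGg=2 LLeegg=1 LlEEGG=2 LlEEGg=4 LlEEgg=2 LlEeGG=4 LlEeGg=8 LlEegg=4 LleeGG=2 LleeGg=4 Lleegg=2 llEEGG=1 llEEGg=2 llEEgg=1 llEeGG=2 llEeGg=4 llEegg=2 lleeGG=1 lleeGg=2 lleegg=1
LLeeGG hits 1/64; gcd=1; 1÷1/64÷1 = 1/64

P(LLeeGG) = 1/64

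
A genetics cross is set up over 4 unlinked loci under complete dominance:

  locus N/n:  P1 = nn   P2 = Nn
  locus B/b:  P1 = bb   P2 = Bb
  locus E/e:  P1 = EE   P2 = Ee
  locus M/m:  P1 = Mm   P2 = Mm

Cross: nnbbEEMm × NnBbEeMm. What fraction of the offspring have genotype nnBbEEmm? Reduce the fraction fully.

P(nnBbEEmm) = 1/32

nnbbEEMm gametes: nbEM×8, nbEm×8
NnBbEeMm gametes: NBEM×1, NBEm×1, NBeM×1, NBem×1, NbEM×1, NbEm×1, NbeM×1, Nbem×1, nBEM×1, nBEm×1, nBeM×1, nBem×1, nbEM×1, nbEm×1, nbeM×1, nbem×1
nnbbEEMm×NnBbEeMm grid (16·16=256): NnBbEEMM=8 NnBbEEMm=16 NnBbEEmm=8 NnBbEeMM=8 NnBbEeMm=16 NnBbEemm=8 NnbbEEMM=8 NnbbEEMm=16 NnbbEEmm=8 NnbbEeMM=8 NnbbEeMm=16 NnbbEemm=8 nnBbEEMM=8 nnBbEEMm=16 nnBbEEmm=8 nnBbEeMM=8 nnBbEeMm=16 nnBbEemm=8 nnbbEEMM=8 nnbbEEMm=16 nnbbEEmm=8 nnbbEeMM=8 nnbbEeMm=16 nnbbEemm=8
nnBbEEmm hits 8/256; gcd=8; 8÷8/256÷8 = 1/32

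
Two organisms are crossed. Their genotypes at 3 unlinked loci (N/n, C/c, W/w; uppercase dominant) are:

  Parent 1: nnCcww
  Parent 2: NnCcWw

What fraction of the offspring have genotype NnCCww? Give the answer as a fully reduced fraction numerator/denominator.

nnCcww gametes: nCw×4, ncw×4
NnCcWw gametes: NCW×1, NCw×1, NcW×1, Ncw×1, nCW×1, nCw×1, ncW×1, ncw×1
nnCcww×NnCcWw grid (8·8=64): NnCCWw=4 NnCCww=4 NnCcWw=8 NnCcww=8 NnccWw=4 Nnccww=4 nnCCWw=4 nnCCww=4 nnCcWw=8 nnCcww=8 nnccWw=4 nnccww=4
NnCCww hits 4/64; gcd=4; 4÷4/64÷4 = 1/16

P(NnCCww) = 1/16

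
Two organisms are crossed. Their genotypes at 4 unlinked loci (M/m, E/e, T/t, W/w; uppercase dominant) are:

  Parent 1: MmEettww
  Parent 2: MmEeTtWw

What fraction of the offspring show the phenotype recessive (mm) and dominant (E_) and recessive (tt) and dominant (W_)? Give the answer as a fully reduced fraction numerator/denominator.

P(mm E_ tt W_) = 3/64

MmEettww gametes: MEtw×4, Metw×4, mEtw×4, metw×4
MmEeTtWw gametes: METW×1, METw×1, MEtW×1, MEtw×1, MeTW×1, MeTw×1, MetW×1, Metw×1, mETW×1, mETw×1, mEtW×1, mEtw×1, meTW×1, meTw×1, metW×1, metw×1
MmEettww×MmEeTtWw grid (16·16=256): MMEETtWw=4 MMEETtww=4 MMEEttWw=4 MMEEttww=4 MMEeTtWw=8 MMEeTtww=8 MMEettWw=8 MMEettww=8 MMeeTtWw=4 MMeeTtww=4 MMeettWw=4 MMeettww=4 MmEETtWw=8 MmEETtww=8 MmEEttWw=8 MmEEttww=8 MmEeTtWw=16 MmEeTtww=16 MmEettWw=16 MmEettww=16 MmeeTtWw=8 MmeeTtww=8 MmeettWw=8 Mmeettww=8 mmEETtWw=4 mmEETtww=4 mmEEttWw=4 mmEEttww=4 mmEeTtWw=8 mmEeTtww=8 mmEettWw=8 mmEettww=8 mmeeTtWw=4 mmeeTtww=4 mmeettWw=4 mmeettww=4
mm E_ tt W_ hits 12/256; gcd=4; 12÷4/256÷4 = 3/64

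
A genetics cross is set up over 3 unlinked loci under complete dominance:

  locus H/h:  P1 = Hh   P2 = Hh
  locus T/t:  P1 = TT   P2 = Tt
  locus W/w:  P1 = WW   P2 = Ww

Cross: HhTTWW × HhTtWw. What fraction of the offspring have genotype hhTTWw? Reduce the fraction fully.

P(hhTTWw) = 1/16

HhTTWW gametes: HTW×4, hTW×4
HhTtWw gametes: HTW×1, HTw×1, HtW×1, Htw×1, hTW×1, hTw×1, htW×1, htw×1
HhTTWW×HhTtWw grid (8·8=64): HHTTWW=4 HHTTWw=4 HHTtWW=4 HHTtWw=4 HhTTWW=8 HhTTWw=8 HhTtWW=8 HhTtWw=8 hhTTWW=4 hhTTWw=4 hhTtWW=4 hhTtWw=4
hhTTWw hits 4/64; gcd=4; 4÷4/64÷4 = 1/16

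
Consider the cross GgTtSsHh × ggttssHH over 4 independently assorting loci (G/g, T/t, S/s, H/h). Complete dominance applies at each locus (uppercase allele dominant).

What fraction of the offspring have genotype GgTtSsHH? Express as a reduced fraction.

GgTtSsHh gametes: GTSH×1, GTSh×1, GTsH×1, GTsh×1, GtSH×1, GtSh×1, GtsH×1, Gtsh×1, gTSH×1, gTSh×1, gTsH×1, gTsh×1, gtSH×1, gtSh×1, gtsH×1, gtsh×1
ggttssHH gametes: gtsH×16
GgTtSsHh×ggttssHH grid (16·16=256): GgTtSsHH=16 GgTtSsHh=16 GgTtssHH=16 GgTtssHh=16 GgttSsHH=16 GgttSsHh=16 GgttssHH=16 GgttssHh=16 ggTtSsHH=16 ggTtSsHh=16 ggTtssHH=16 ggTtssHh=16 ggttSsHH=16 ggttSsHh=16 ggttssHH=16 ggttssHh=16
GgTtSsHH hits 16/256; gcd=16; 16÷16/256÷16 = 1/16

P(GgTtSsHH) = 1/16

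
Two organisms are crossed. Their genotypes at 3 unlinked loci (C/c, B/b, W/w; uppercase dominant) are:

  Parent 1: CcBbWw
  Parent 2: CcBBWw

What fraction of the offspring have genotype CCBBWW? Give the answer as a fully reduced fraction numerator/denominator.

P(CCBBWW) = 1/32

CcBbWw gametes: CBW×1, CBw×1, CbW×1, Cbw×1, cBW×1, cBw×1, cbW×1, cbw×1
CcBBWw gametes: CBW×2, CBw×2, cBW×2, cBw×2
CcBbWw×CcBBWw grid (8·8=64): CCBBWW=2 CCBBWw=4 CCBBww=2 CCBbWW=2 CCBbWw=4 CCBbww=2 CcBBWW=4 CcBBWw=8 CcBBww=4 CcBbWW=4 CcBbWw=8 CcBbww=4 ccBBWW=2 ccBBWw=4 ccBBww=2 ccBbWW=2 ccBbWw=4 ccBbww=2
CCBBWW hits 2/64; gcd=2; 2÷2/64÷2 = 1/32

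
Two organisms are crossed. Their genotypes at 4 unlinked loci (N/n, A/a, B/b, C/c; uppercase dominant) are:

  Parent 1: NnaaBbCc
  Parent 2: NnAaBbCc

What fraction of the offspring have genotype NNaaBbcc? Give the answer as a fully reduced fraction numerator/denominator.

P(NNaaBbcc) = 1/64

NnaaBbCc gametes: NaBC×2, NaBc×2, NabC×2, Nabc×2, naBC×2, naBc×2, nabC×2, nabc×2
NnAaBbCc gametes: NABC×1, NABc×1, NAbC×1, NAbc×1, NaBC×1, NaBc×1, NabC×1, Nabc×1, nABC×1, nABc×1, nAbC×1, nAbc×1, naBC×1, naBc×1, nabC×1, nabc×1
NnaaBbCc×NnAaBbCc grid (16·16=256): NNAaBBCC=2 NNAaBBCc=4 NNAaBBcc=2 NNAaBbCC=4 NNAaBbCc=8 NNAaBbcc=4 NNAabbCC=2 NNAabbCc=4 NNAabbcc=2 NNaaBBCC=2 NNaaBBCc=4 NNaaBBcc=2 NNaaBbCC=4 NNaaBbCc=8 NNaaBbcc=4 NNaabbCC=2 NNaabbCc=4 NNaabbcc=2 NnAaBBCC=4 NnAaBBCc=8 NnAaBBcc=4 NnAaBbCC=8 NnAaBbCc=16 NnAaBbcc=8 NnAabbCC=4 NnAabbCc=8 NnAabbcc=4 NnaaBBCC=4 NnaaBBCc=8 NnaaBBcc=4 NnaaBbCC=8 NnaaBbCc=16 NnaaBbcc=8 NnaabbCC=4 NnaabbCc=8 Nnaabbcc=4 nnAaBBCC=2 nnAaBBCc=4 nnAaBBcc=2 nnAaBbCC=4 nnAaBbCc=8 nnAaBbcc=4 nnAabbCC=2 nnAabbCc=4 nnAabbcc=2 nnaaBBCC=2 nnaaBBCc=4 nnaaBBcc=2 nnaaBbCC=4 nnaaBbCc=8 nnaaBbcc=4 nnaabbCC=2 nnaabbCc=4 nnaabbcc=2
NNaaBbcc hits 4/256; gcd=4; 4÷4/256÷4 = 1/64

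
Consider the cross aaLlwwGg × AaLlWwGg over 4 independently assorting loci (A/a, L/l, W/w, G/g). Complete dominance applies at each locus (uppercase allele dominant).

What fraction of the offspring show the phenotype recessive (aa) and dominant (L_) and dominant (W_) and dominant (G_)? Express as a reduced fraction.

P(aa L_ W_ G_) = 9/64

aaLlwwGg gametes: aLwG×4, aLwg×4, alwG×4, alwg×4
AaLlWwGg gametes: ALWG×1, ALWg×1, ALwG×1, ALwg×1, AlWG×1, AlWg×1, AlwG×1, Alwg×1, aLWG×1, aLWg×1, aLwG×1, aLwg×1, alWG×1, alWg×1, alwG×1, alwg×1
aaLlwwGg×AaLlWwGg grid (16·16=256): AaLLWwGG=4 AaLLWwGg=8 AaLLWwgg=4 AaLLwwGG=4 AaLLwwGg=8 AaLLwwgg=4 AaLlWwGG=8 AaLlWwGg=16 AaLlWwgg=8 AaLlwwGG=8 AaLlwwGg=16 AaLlwwgg=8 AallWwGG=4 AallWwGg=8 AallWwgg=4 AallwwGG=4 AallwwGg=8 Aallwwgg=4 aaLLWwGG=4 aaLLWwGg=8 aaLLWwgg=4 aaLLwwGG=4 aaLLwwGg=8 aaLLwwgg=4 aaLlWwGG=8 aaLlWwGg=16 aaLlWwgg=8 aaLlwwGG=8 aaLlwwGg=16 aaLlwwgg=8 aallWwGG=4 aallWwGg=8 aallWwgg=4 aallwwGG=4 aallwwGg=8 aallwwgg=4
aa L_ W_ G_ hits 36/256; gcd=4; 36÷4/256÷4 = 9/64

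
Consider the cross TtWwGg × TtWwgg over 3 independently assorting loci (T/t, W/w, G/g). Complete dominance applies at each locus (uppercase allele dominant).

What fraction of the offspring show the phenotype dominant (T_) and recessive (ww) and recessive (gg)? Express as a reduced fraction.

P(T_ ww gg) = 3/32

TtWwGg gametes: TWG×1, TWg×1, TwG×1, Twg×1, tWG×1, tWg×1, twG×1, twg×1
TtWwgg gametes: TWg×2, Twg×2, tWg×2, twg×2
TtWwGg×TtWwgg grid (8·8=64): TTWWGg=2 TTWWgg=2 TTWwGg=4 TTWwgg=4 TTwwGg=2 TTwwgg=2 TtWWGg=4 TtWWgg=4 TtWwGg=8 TtWwgg=8 TtwwGg=4 Ttwwgg=4 ttWWGg=2 ttWWgg=2 ttWwGg=4 ttWwgg=4 ttwwGg=2 ttwwgg=2
T_ ww gg hits 6/64; gcd=2; 6÷2/64÷2 = 3/32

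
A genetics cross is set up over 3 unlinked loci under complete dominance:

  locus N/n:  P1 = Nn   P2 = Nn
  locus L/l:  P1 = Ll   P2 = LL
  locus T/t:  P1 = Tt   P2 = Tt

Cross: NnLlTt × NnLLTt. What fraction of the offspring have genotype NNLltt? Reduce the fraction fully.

P(NNLltt) = 1/32

NnLlTt gametes: NLT×1, NLt×1, NlT×1, Nlt×1, nLT×1, nLt×1, nlT×1, nlt×1
NnLLTt gametes: NLT×2, NLt×2, nLT×2, nLt×2
NnLlTt×NnLLTt grid (8·8=64): NNLLTT=2 NNLLTt=4 NNLLtt=2 NNLlTT=2 NNLlTt=4 NNLltt=2 NnLLTT=4 NnLLTt=8 NnLLtt=4 NnLlTT=4 NnLlTt=8 NnLltt=4 nnLLTT=2 nnLLTt=4 nnLLtt=2 nnLlTT=2 nnLlTt=4 nnLltt=2
NNLltt hits 2/64; gcd=2; 2÷2/64÷2 = 1/32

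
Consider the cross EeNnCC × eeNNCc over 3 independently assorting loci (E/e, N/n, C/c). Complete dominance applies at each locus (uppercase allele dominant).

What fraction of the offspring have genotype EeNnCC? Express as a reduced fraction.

P(EeNnCC) = 1/8

EeNnCC gametes: ENC×2, EnC×2, eNC×2, enC×2
eeNNCc gametes: eNC×4, eNc×4
EeNnCC×eeNNCc grid (8·8=64): EeNNCC=8 EeNNCc=8 EeNnCC=8 EeNnCc=8 eeNNCC=8 eeNNCc=8 eeNnCC=8 eeNnCc=8
EeNnCC hits 8/64; gcd=8; 8÷8/64÷8 = 1/8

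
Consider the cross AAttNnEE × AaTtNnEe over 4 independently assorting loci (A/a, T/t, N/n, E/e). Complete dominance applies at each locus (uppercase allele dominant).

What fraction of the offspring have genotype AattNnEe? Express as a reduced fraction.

P(AattNnEe) = 1/16

AAttNnEE gametes: AtNE×8, AtnE×8
AaTtNnEe gametes: ATNE×1, ATNe×1, ATnE×1, ATne×1, AtNE×1, AtNe×1, AtnE×1, Atne×1, aTNE×1, aTNe×1, aTnE×1, aTne×1, atNE×1, atNe×1, atnE×1, atne×1
AAttNnEE×AaTtNnEe grid (16·16=256): AATtNNEE=8 AATtNNEe=8 AATtNnEE=16 AATtNnEe=16 AATtnnEE=8 AATtnnEe=8 AAttNNEE=8 AAttNNEe=8 AAttNnEE=16 AAttNnEe=16 AAttnnEE=8 AAttnnEe=8 AaTtNNEE=8 AaTtNNEe=8 AaTtNnEE=16 AaTtNnEe=16 AaTtnnEE=8 AaTtnnEe=8 AattNNEE=8 AattNNEe=8 AattNnEE=16 AattNnEe=16 AattnnEE=8 AattnnEe=8
AattNnEe hits 16/256; gcd=16; 16÷16/256÷16 = 1/16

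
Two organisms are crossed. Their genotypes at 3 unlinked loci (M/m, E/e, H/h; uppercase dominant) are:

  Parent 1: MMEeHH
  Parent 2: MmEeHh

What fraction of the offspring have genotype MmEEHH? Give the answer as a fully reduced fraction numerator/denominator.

MMEeHH gametes: MEH×4, MeH×4
MmEeHh gametes: MEH×1, MEh×1, MeH×1, Meh×1, mEH×1, mEh×1, meH×1, meh×1
MMEeHH×MmEeHh grid (8·8=64): MMEEHH=4 MMEEHh=4 MMEeHH=8 MMEeHh=8 MMeeHH=4 MMeeHh=4 MmEEHH=4 MmEEHh=4 MmEeHH=8 MmEeHh=8 MmeeHH=4 MmeeHh=4
MmEEHH hits 4/64; gcd=4; 4÷4/64÷4 = 1/16

P(MmEEHH) = 1/16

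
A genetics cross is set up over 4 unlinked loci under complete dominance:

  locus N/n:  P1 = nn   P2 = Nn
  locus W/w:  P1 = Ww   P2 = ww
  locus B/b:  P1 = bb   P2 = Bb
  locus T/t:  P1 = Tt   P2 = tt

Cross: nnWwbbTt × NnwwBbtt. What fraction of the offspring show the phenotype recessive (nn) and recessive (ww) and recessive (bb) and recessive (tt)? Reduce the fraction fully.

nnWwbbTt gametes: nWbT×4, nWbt×4, nwbT×4, nwbt×4
NnwwBbtt gametes: NwBt×4, Nwbt×4, nwBt×4, nwbt×4
nnWwbbTt×NnwwBbtt grid (16·16=256): NnWwBbTt=16 NnWwBbtt=16 NnWwbbTt=16 NnWwbbtt=16 NnwwBbTt=16 NnwwBbtt=16 NnwwbbTt=16 Nnwwbbtt=16 nnWwBbTt=16 nnWwBbtt=16 nnWwbbTt=16 nnWwbbtt=16 nnwwBbTt=16 nnwwBbtt=16 nnwwbbTt=16 nnwwbbtt=16
nn ww bb tt hits 16/256; gcd=16; 16÷16/256÷16 = 1/16

P(nn ww bb tt) = 1/16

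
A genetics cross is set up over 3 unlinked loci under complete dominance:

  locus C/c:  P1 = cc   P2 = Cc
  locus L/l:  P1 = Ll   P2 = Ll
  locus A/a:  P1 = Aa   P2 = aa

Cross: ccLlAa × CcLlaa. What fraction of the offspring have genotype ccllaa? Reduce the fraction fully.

P(ccllaa) = 1/16

ccLlAa gametes: cLA×2, cLa×2, clA×2, cla×2
CcLlaa gametes: CLa×2, Cla×2, cLa×2, cla×2
ccLlAa×CcLlaa grid (8·8=64): CcLLAa=4 CcLLaa=4 CcLlAa=8 CcLlaa=8 CcllAa=4 Ccllaa=4 ccLLAa=4 ccLLaa=4 ccLlAa=8 ccLlaa=8 ccllAa=4 ccllaa=4
ccllaa hits 4/64; gcd=4; 4÷4/64÷4 = 1/16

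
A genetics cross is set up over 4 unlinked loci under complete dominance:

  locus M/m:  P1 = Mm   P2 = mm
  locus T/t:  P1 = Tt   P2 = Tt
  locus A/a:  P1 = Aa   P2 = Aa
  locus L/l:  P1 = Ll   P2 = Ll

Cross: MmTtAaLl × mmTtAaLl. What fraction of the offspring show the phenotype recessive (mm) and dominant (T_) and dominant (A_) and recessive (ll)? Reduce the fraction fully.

P(mm T_ A_ ll) = 9/128

MmTtAaLl gametes: MTAL×1, MTAl×1, MTaL×1, MTal×1, MtAL×1, MtAl×1, MtaL×1, Mtal×1, mTAL×1, mTAl×1, mTaL×1, mTal×1, mtAL×1, mtAl×1, mtaL×1, mtal×1
mmTtAaLl gametes: mTAL×2, mTAl×2, mTaL×2, mTal×2, mtAL×2, mtAl×2, mtaL×2, mtal×2
MmTtAaLl×mmTtAaLl grid (16·16=256): MmTTAALL=2 MmTTAALl=4 MmTTAAll=2 MmTTAaLL=4 MmTTAaLl=8 MmTTAall=4 MmTTaaLL=2 MmTTaaLl=4 MmTTaall=2 MmTtAALL=4 MmTtAALl=8 MmTtAAll=4 MmTtAaLL=8 MmTtAaLl=16 MmTtAall=8 MmTtaaLL=4 MmTtaaLl=8 MmTtaall=4 MmttAALL=2 MmttAALl=4 MmttAAll=2 MmttAaLL=4 MmttAaLl=8 MmttAall=4 MmttaaLL=2 MmttaaLl=4 Mmttaall=2 mmTTAALL=2 mmTTAALl=4 mmTTAAll=2 mmTTAaLL=4 mmTTAaLl=8 mmTTAall=4 mmTTaaLL=2 mmTTaaLl=4 mmTTaall=2 mmTtAALL=4 mmTtAALl=8 mmTtAAll=4 mmTtAaLL=8 mmTtAaLl=16 mmTtAall=8 mmTtaaLL=4 mmTtaaLl=8 mmTtaall=4 mmttAALL=2 mmttAALl=4 mmttAAll=2 mmttAaLL=4 mmttAaLl=8 mmttAall=4 mmttaaLL=2 mmttaaLl=4 mmttaall=2
mm T_ A_ ll hits 18/256; gcd=2; 18÷2/256÷2 = 9/128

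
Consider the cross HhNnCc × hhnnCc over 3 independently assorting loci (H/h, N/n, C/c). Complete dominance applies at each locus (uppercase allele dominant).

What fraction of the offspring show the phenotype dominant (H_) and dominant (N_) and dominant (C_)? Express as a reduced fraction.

P(H_ N_ C_) = 3/16

HhNnCc gametes: HNC×1, HNc×1, HnC×1, Hnc×1, hNC×1, hNc×1, hnC×1, hnc×1
hhnnCc gametes: hnC×4, hnc×4
HhNnCc×hhnnCc grid (8·8=64): HhNnCC=4 HhNnCc=8 HhNncc=4 HhnnCC=4 HhnnCc=8 Hhnncc=4 hhNnCC=4 hhNnCc=8 hhNncc=4 hhnnCC=4 hhnnCc=8 hhnncc=4
H_ N_ C_ hits 12/64; gcd=4; 12÷4/64÷4 = 3/16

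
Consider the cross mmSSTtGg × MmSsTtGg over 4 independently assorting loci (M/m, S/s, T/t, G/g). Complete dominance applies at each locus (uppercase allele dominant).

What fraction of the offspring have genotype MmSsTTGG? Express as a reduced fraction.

P(MmSsTTGG) = 1/64

mmSSTtGg gametes: mSTG×4, mSTg×4, mStG×4, mStg×4
MmSsTtGg gametes: MSTG×1, MSTg×1, MStG×1, MStg×1, MsTG×1, MsTg×1, MstG×1, Mstg×1, mSTG×1, mSTg×1, mStG×1, mStg×1, msTG×1, msTg×1, mstG×1, mstg×1
mmSSTtGg×MmSsTtGg grid (16·16=256): MmSSTTGG=4 MmSSTTGg=8 MmSSTTgg=4 MmSSTtGG=8 MmSSTtGg=16 MmSSTtgg=8 MmSSttGG=4 MmSSttGg=8 MmSSttgg=4 MmSsTTGG=4 MmSsTTGg=8 MmSsTTgg=4 MmSsTtGG=8 MmSsTtGg=16 MmSsTtgg=8 MmSsttGG=4 MmSsttGg=8 MmSsttgg=4 mmSSTTGG=4 mmSSTTGg=8 mmSSTTgg=4 mmSSTtGG=8 mmSSTtGg=16 mmSSTtgg=8 mmSSttGG=4 mmSSttGg=8 mmSSttgg=4 mmSsTTGG=4 mmSsTTGg=8 mmSsTTgg=4 mmSsTtGG=8 mmSsTtGg=16 mmSsTtgg=8 mmSsttGG=4 mmSsttGg=8 mmSsttgg=4
MmSsTTGG hits 4/256; gcd=4; 4÷4/256÷4 = 1/64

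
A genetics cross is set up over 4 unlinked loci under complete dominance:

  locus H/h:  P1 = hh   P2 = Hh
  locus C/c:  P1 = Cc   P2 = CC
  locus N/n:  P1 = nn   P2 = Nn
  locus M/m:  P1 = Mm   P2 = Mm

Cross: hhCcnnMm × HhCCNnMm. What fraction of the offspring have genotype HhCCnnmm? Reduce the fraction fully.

P(HhCCnnmm) = 1/32

hhCcnnMm gametes: hCnM×4, hCnm×4, hcnM×4, hcnm×4
HhCCNnMm gametes: HCNM×2, HCNm×2, HCnM×2, HCnm×2, hCNM×2, hCNm×2, hCnM×2, hCnm×2
hhCcnnMm×HhCCNnMm grid (16·16=256): HhCCNnMM=8 HhCCNnMm=16 HhCCNnmm=8 HhCCnnMM=8 HhCCnnMm=16 HhCCnnmm=8 HhCcNnMM=8 HhCcNnMm=16 HhCcNnmm=8 HhCcnnMM=8 HhCcnnMm=16 HhCcnnmm=8 hhCCNnMM=8 hhCCNnMm=16 hhCCNnmm=8 hhCCnnMM=8 hhCCnnMm=16 hhCCnnmm=8 hhCcNnMM=8 hhCcNnMm=16 hhCcNnmm=8 hhCcnnMM=8 hhCcnnMm=16 hhCcnnmm=8
HhCCnnmm hits 8/256; gcd=8; 8÷8/256÷8 = 1/32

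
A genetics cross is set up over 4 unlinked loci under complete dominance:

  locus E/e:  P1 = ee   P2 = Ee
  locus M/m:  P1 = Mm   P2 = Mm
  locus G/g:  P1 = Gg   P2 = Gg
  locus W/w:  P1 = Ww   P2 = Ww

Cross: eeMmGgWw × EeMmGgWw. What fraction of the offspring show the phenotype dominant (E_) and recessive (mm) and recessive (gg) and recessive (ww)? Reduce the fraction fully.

eeMmGgWw gametes: eMGW×2, eMGw×2, eMgW×2, eMgw×2, emGW×2, emGw×2, emgW×2, emgw×2
EeMmGgWw gametes: EMGW×1, EMGw×1, EMgW×1, EMgw×1, EmGW×1, EmGw×1, EmgW×1, Emgw×1, eMGW×1, eMGw×1, eMgW×1, eMgw×1, emGW×1, emGw×1, emgW×1, emgw×1
eeMmGgWw×EeMmGgWw grid (16·16=256): EeMMGGWW=2 EeMMGGWw=4 EeMMGGww=2 EeMMGgWW=4 EeMMGgWw=8 EeMMGgww=4 EeMMggWW=2 EeMMggWw=4 EeMMggww=2 EeMmGGWW=4 EeMmGGWw=8 EeMmGGww=4 EeMmGgWW=8 EeMmGgWw=16 EeMmGgww=8 EeMmggWW=4 EeMmggWw=8 EeMmggww=4 EemmGGWW=2 EemmGGWw=4 EemmGGww=2 EemmGgWW=4 EemmGgWw=8 EemmGgww=4 EemmggWW=2 EemmggWw=4 Eemmggww=2 eeMMGGWW=2 eeMMGGWw=4 eeMMGGww=2 eeMMGgWW=4 eeMMGgWw=8 eeMMGgww=4 eeMMggWW=2 eeMMggWw=4 eeMMggww=2 eeMmGGWW=4 eeMmGGWw=8 eeMmGGww=4 eeMmGgWW=8 eeMmGgWw=16 eeMmGgww=8 eeMmggWW=4 eeMmggWw=8 eeMmggww=4 eemmGGWW=2 eemmGGWw=4 eemmGGww=2 eemmGgWW=4 eemmGgWw=8 eemmGgww=4 eemmggWW=2 eemmggWw=4 eemmggww=2
E_ mm gg ww hits 2/256; gcd=2; 2÷2/256÷2 = 1/128

P(E_ mm gg ww) = 1/128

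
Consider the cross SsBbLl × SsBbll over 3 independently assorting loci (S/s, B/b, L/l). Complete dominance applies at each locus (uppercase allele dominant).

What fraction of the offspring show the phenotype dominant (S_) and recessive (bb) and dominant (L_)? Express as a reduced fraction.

SsBbLl gametes: SBL×1, SBl×1, SbL×1, Sbl×1, sBL×1, sBl×1, sbL×1, sbl×1
SsBbll gametes: SBl×2, Sbl×2, sBl×2, sbl×2
SsBbLl×SsBbll grid (8·8=64): SSBBLl=2 SSBBll=2 SSBbLl=4 SSBbll=4 SSbbLl=2 SSbbll=2 SsBBLl=4 SsBBll=4 SsBbLl=8 SsBbll=8 SsbbLl=4 Ssbbll=4 ssBBLl=2 ssBBll=2 ssBbLl=4 ssBbll=4 ssbbLl=2 ssbbll=2
S_ bb L_ hits 6/64; gcd=2; 6÷2/64÷2 = 3/32

P(S_ bb L_) = 3/32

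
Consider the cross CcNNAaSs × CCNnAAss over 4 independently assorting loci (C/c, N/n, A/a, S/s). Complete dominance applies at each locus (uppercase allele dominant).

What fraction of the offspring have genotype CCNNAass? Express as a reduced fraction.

P(CCNNAass) = 1/16

CcNNAaSs gametes: CNAS×2, CNAs×2, CNaS×2, CNas×2, cNAS×2, cNAs×2, cNaS×2, cNas×2
CCNnAAss gametes: CNAs×8, CnAs×8
CcNNAaSs×CCNnAAss grid (16·16=256): CCNNAASs=16 CCNNAAss=16 CCNNAaSs=16 CCNNAass=16 CCNnAASs=16 CCNnAAss=16 CCNnAaSs=16 CCNnAass=16 CcNNAASs=16 CcNNAAss=16 CcNNAaSs=16 CcNNAass=16 CcNnAASs=16 CcNnAAss=16 CcNnAaSs=16 CcNnAass=16
CCNNAass hits 16/256; gcd=16; 16÷16/256÷16 = 1/16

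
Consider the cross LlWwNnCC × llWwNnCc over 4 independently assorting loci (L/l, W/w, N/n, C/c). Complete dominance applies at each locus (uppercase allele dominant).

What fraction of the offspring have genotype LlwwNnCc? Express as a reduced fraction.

P(LlwwNnCc) = 1/32

LlWwNnCC gametes: LWNC×2, LWnC×2, LwNC×2, LwnC×2, lWNC×2, lWnC×2, lwNC×2, lwnC×2
llWwNnCc gametes: lWNC×2, lWNc×2, lWnC×2, lWnc×2, lwNC×2, lwNc×2, lwnC×2, lwnc×2
LlWwNnCC×llWwNnCc grid (16·16=256): LlWWNNCC=4 LlWWNNCc=4 LlWWNnCC=8 LlWWNnCc=8 LlWWnnCC=4 LlWWnnCc=4 LlWwNNCC=8 LlWwNNCc=8 LlWwNnCC=16 LlWwNnCc=16 LlWwnnCC=8 LlWwnnCc=8 LlwwNNCC=4 LlwwNNCc=4 LlwwNnCC=8 LlwwNnCc=8 LlwwnnCC=4 LlwwnnCc=4 llWWNNCC=4 llWWNNCc=4 llWWNnCC=8 llWWNnCc=8 llWWnnCC=4 llWWnnCc=4 llWwNNCC=8 llWwNNCc=8 llWwNnCC=16 llWwNnCc=16 llWwnnCC=8 llWwnnCc=8 llwwNNCC=4 llwwNNCc=4 llwwNnCC=8 llwwNnCc=8 llwwnnCC=4 llwwnnCc=4
LlwwNnCc hits 8/256; gcd=8; 8÷8/256÷8 = 1/32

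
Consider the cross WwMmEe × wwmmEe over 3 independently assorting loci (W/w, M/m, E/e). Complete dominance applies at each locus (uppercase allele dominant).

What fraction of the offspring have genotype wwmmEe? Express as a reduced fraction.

WwMmEe gametes: WME×1, WMe×1, WmE×1, Wme×1, wME×1, wMe×1, wmE×1, wme×1
wwmmEe gametes: wmE×4, wme×4
WwMmEe×wwmmEe grid (8·8=64): WwMmEE=4 WwMmEe=8 WwMmee=4 WwmmEE=4 WwmmEe=8 Wwmmee=4 wwMmEE=4 wwMmEe=8 wwMmee=4 wwmmEE=4 wwmmEe=8 wwmmee=4
wwmmEe hits 8/64; gcd=8; 8÷8/64÷8 = 1/8

P(wwmmEe) = 1/8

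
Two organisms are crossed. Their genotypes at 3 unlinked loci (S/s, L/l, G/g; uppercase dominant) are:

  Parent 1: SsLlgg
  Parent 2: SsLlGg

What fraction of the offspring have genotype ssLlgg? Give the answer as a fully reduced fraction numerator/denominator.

P(ssLlgg) = 1/16

SsLlgg gametes: SLg×2, Slg×2, sLg×2, slg×2
SsLlGg gametes: SLG×1, SLg×1, SlG×1, Slg×1, sLG×1, sLg×1, slG×1, slg×1
SsLlgg×SsLlGg grid (8·8=64): SSLLGg=2 SSLLgg=2 SSLlGg=4 SSLlgg=4 SSllGg=2 SSllgg=2 SsLLGg=4 SsLLgg=4 SsLlGg=8 SsLlgg=8 SsllGg=4 Ssllgg=4 ssLLGg=2 ssLLgg=2 ssLlGg=4 ssLlgg=4 ssllGg=2 ssllgg=2
ssLlgg hits 4/64; gcd=4; 4÷4/64÷4 = 1/16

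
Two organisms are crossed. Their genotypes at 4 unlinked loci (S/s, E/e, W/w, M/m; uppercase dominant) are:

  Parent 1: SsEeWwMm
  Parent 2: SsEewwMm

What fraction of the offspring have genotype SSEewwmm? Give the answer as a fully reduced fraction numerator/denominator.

P(SSEewwmm) = 1/64

SsEeWwMm gametes: SEWM×1, SEWm×1, SEwM×1, SEwm×1, SeWM×1, SeWm×1, SewM×1, Sewm×1, sEWM×1, sEWm×1, sEwM×1, sEwm×1, seWM×1, seWm×1, sewM×1, sewm×1
SsEewwMm gametes: SEwM×2, SEwm×2, SewM×2, Sewm×2, sEwM×2, sEwm×2, sewM×2, sewm×2
SsEeWwMm×SsEewwMm grid (16·16=256): SSEEWwMM=2 SSEEWwMm=4 SSEEWwmm=2 SSEEwwMM=2 SSEEwwMm=4 SSEEwwmm=2 SSEeWwMM=4 SSEeWwMm=8 SSEeWwmm=4 SSEewwMM=4 SSEewwMm=8 SSEewwmm=4 SSeeWwMM=2 SSeeWwMm=4 SSeeWwmm=2 SSeewwMM=2 SSeewwMm=4 SSeewwmm=2 SsEEWwMM=4 SsEEWwMm=8 SsEEWwmm=4 SsEEwwMM=4 SsEEwwMm=8 SsEEwwmm=4 SsEeWwMM=8 SsEeWwMm=16 SsEeWwmm=8 SsEewwMM=8 SsEewwMm=16 SsEewwmm=8 SseeWwMM=4 SseeWwMm=8 SseeWwmm=4 SseewwMM=4 SseewwMm=8 Sseewwmm=4 ssEEWwMM=2 ssEEWwMm=4 ssEEWwmm=2 ssEEwwMM=2 ssEEwwMm=4 ssEEwwmm=2 ssEeWwMM=4 ssEeWwMm=8 ssEeWwmm=4 ssEewwMM=4 ssEewwMm=8 ssEewwmm=4 sseeWwMM=2 sseeWwMm=4 sseeWwmm=2 sseewwMM=2 sseewwMm=4 sseewwmm=2
SSEewwmm hits 4/256; gcd=4; 4÷4/256÷4 = 1/64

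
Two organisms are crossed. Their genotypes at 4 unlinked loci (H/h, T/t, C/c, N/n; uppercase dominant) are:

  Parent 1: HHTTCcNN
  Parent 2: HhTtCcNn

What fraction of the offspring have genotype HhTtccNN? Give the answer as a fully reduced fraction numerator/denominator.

HHTTCcNN gametes: HTCN×8, HTcN×8
HhTtCcNn gametes: HTCN×1, HTCn×1, HTcN×1, HTcn×1, HtCN×1, HtCn×1, HtcN×1, Htcn×1, hTCN×1, hTCn×1, hTcN×1, hTcn×1, htCN×1, htCn×1, htcN×1, htcn×1
HHTTCcNN×HhTtCcNn grid (16·16=256): HHTTCCNN=8 HHTTCCNn=8 HHTTCcNN=16 HHTTCcNn=16 HHTTccNN=8 HHTTccNn=8 HHTtCCNN=8 HHTtCCNn=8 HHTtCcNN=16 HHTtCcNn=16 HHTtccNN=8 HHTtccNn=8 HhTTCCNN=8 HhTTCCNn=8 HhTTCcNN=16 HhTTCcNn=16 HhTTccNN=8 HhTTccNn=8 HhTtCCNN=8 HhTtCCNn=8 HhTtCcNN=16 HhTtCcNn=16 HhTtccNN=8 HhTtccNn=8
HhTtccNN hits 8/256; gcd=8; 8÷8/256÷8 = 1/32

P(HhTtccNN) = 1/32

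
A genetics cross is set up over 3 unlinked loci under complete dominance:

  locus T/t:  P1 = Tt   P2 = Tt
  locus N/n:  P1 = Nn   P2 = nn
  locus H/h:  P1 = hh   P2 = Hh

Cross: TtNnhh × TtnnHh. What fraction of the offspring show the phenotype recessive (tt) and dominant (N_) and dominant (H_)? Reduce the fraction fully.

P(tt N_ H_) = 1/16

TtNnhh gametes: TNh×2, Tnh×2, tNh×2, tnh×2
TtnnHh gametes: TnH×2, Tnh×2, tnH×2, tnh×2
TtNnhh×TtnnHh grid (8·8=64): TTNnHh=4 TTNnhh=4 TTnnHh=4 TTnnhh=4 TtNnHh=8 TtNnhh=8 TtnnHh=8 Ttnnhh=8 ttNnHh=4 ttNnhh=4 ttnnHh=4 ttnnhh=4
tt N_ H_ hits 4/64; gcd=4; 4÷4/64÷4 = 1/16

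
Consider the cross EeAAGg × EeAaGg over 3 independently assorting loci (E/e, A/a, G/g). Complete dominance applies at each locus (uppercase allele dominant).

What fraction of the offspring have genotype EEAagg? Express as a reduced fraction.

EeAAGg gametes: EAG×2, EAg×2, eAG×2, eAg×2
EeAaGg gametes: EAG×1, EAg×1, EaG×1, Eag×1, eAG×1, eAg×1, eaG×1, eag×1
EeAAGg×EeAaGg grid (8·8=64): EEAAGG=2 EEAAGg=4 EEAAgg=2 EEAaGG=2 EEAaGg=4 EEAagg=2 EeAAGG=4 EeAAGg=8 EeAAgg=4 EeAaGG=4 EeAaGg=8 EeAagg=4 eeAAGG=2 eeAAGg=4 eeAAgg=2 eeAaGG=2 eeAaGg=4 eeAagg=2
EEAagg hits 2/64; gcd=2; 2÷2/64÷2 = 1/32

P(EEAagg) = 1/32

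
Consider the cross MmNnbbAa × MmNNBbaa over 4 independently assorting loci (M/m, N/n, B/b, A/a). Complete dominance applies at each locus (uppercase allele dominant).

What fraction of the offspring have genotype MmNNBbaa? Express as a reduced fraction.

MmNnbbAa gametes: MNbA×2, MNba×2, MnbA×2, Mnba×2, mNbA×2, mNba×2, mnbA×2, mnba×2
MmNNBbaa gametes: MNBa×4, MNba×4, mNBa×4, mNba×4
MmNnbbAa×MmNNBbaa grid (16·16=256): MMNNBbAa=8 MMNNBbaa=8 MMNNbbAa=8 MMNNbbaa=8 MMNnBbAa=8 MMNnBbaa=8 MMNnbbAa=8 MMNnbbaa=8 MmNNBbAa=16 MmNNBbaa=16 MmNNbbAa=16 MmNNbbaa=16 MmNnBbAa=16 MmNnBbaa=16 MmNnbbAa=16 MmNnbbaa=16 mmNNBbAa=8 mmNNBbaa=8 mmNNbbAa=8 mmNNbbaa=8 mmNnBbAa=8 mmNnBbaa=8 mmNnbbAa=8 mmNnbbaa=8
MmNNBbaa hits 16/256; gcd=16; 16÷16/256÷16 = 1/16

P(MmNNBbaa) = 1/16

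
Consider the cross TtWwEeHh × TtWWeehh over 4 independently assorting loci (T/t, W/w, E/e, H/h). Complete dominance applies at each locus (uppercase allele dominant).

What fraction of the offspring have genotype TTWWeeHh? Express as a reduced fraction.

TtWwEeHh gametes: TWEH×1, TWEh×1, TWeH×1, TWeh×1, TwEH×1, TwEh×1, TweH×1, Tweh×1, tWEH×1, tWEh×1, tWeH×1, tWeh×1, twEH×1, twEh×1, tweH×1, tweh×1
TtWWeehh gametes: TWeh×8, tWeh×8
TtWwEeHh×TtWWeehh grid (16·16=256): TTWWEeHh=8 TTWWEehh=8 TTWWeeHh=8 TTWWeehh=8 TTWwEeHh=8 TTWwEehh=8 TTWweeHh=8 TTWweehh=8 TtWWEeHh=16 TtWWEehh=16 TtWWeeHh=16 TtWWeehh=16 TtWwEeHh=16 TtWwEehh=16 TtWweeHh=16 TtWweehh=16 ttWWEeHh=8 ttWWEehh=8 ttWWeeHh=8 ttWWeehh=8 ttWwEeHh=8 ttWwEehh=8 ttWweeHh=8 ttWweehh=8
TTWWeeHh hits 8/256; gcd=8; 8÷8/256÷8 = 1/32

P(TTWWeeHh) = 1/32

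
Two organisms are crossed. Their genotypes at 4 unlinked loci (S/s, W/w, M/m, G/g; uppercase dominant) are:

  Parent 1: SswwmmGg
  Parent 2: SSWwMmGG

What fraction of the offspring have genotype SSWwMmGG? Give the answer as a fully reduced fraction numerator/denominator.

SswwmmGg gametes: SwmG×4, Swmg×4, swmG×4, swmg×4
SSWwMmGG gametes: SWMG×4, SWmG×4, SwMG×4, SwmG×4
SswwmmGg×SSWwMmGG grid (16·16=256): SSWwMmGG=16 SSWwMmGg=16 SSWwmmGG=16 SSWwmmGg=16 SSwwMmGG=16 SSwwMmGg=16 SSwwmmGG=16 SSwwmmGg=16 SsWwMmGG=16 SsWwMmGg=16 SsWwmmGG=16 SsWwmmGg=16 SswwMmGG=16 SswwMmGg=16 SswwmmGG=16 SswwmmGg=16
SSWwMmGG hits 16/256; gcd=16; 16÷16/256÷16 = 1/16

P(SSWwMmGG) = 1/16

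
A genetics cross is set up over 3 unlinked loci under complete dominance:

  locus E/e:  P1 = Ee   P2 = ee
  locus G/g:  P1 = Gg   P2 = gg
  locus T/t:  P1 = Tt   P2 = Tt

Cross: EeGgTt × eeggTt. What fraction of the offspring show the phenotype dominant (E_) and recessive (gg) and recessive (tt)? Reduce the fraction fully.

EeGgTt gametes: EGT×1, EGt×1, EgT×1, Egt×1, eGT×1, eGt×1, egT×1, egt×1
eeggTt gametes: egT×4, egt×4
EeGgTt×eeggTt grid (8·8=64): EeGgTT=4 EeGgTt=8 EeGgtt=4 EeggTT=4 EeggTt=8 Eeggtt=4 eeGgTT=4 eeGgTt=8 eeGgtt=4 eeggTT=4 eeggTt=8 eeggtt=4
E_ gg tt hits 4/64; gcd=4; 4÷4/64÷4 = 1/16

P(E_ gg tt) = 1/16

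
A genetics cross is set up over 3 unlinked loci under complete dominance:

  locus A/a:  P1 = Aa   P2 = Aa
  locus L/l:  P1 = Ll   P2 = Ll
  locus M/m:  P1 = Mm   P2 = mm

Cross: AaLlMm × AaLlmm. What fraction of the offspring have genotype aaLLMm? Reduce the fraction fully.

P(aaLLMm) = 1/32

AaLlMm gametes: ALM×1, ALm×1, AlM×1, Alm×1, aLM×1, aLm×1, alM×1, alm×1
AaLlmm gametes: ALm×2, Alm×2, aLm×2, alm×2
AaLlMm×AaLlmm grid (8·8=64): AALLMm=2 AALLmm=2 AALlMm=4 AALlmm=4 AAllMm=2 AAllmm=2 AaLLMm=4 AaLLmm=4 AaLlMm=8 AaLlmm=8 AallMm=4 Aallmm=4 aaLLMm=2 aaLLmm=2 aaLlMm=4 aaLlmm=4 aallMm=2 aallmm=2
aaLLMm hits 2/64; gcd=2; 2÷2/64÷2 = 1/32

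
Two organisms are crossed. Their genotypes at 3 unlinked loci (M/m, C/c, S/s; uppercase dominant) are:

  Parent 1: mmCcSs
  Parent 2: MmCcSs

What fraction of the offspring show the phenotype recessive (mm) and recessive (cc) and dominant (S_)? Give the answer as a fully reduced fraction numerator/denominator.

mmCcSs gametes: mCS×2, mCs×2, mcS×2, mcs×2
MmCcSs gametes: MCS×1, MCs×1, McS×1, Mcs×1, mCS×1, mCs×1, mcS×1, mcs×1
mmCcSs×MmCcSs grid (8·8=64): MmCCSS=2 MmCCSs=4 MmCCss=2 MmCcSS=4 MmCcSs=8 MmCcss=4 MmccSS=2 MmccSs=4 Mmccss=2 mmCCSS=2 mmCCSs=4 mmCCss=2 mmCcSS=4 mmCcSs=8 mmCcss=4 mmccSS=2 mmccSs=4 mmccss=2
mm cc S_ hits 6/64; gcd=2; 6÷2/64÷2 = 3/32

P(mm cc S_) = 3/32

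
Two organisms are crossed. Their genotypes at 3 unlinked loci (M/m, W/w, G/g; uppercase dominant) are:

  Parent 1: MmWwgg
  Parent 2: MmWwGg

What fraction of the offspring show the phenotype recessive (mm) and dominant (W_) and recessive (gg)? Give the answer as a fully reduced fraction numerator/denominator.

P(mm W_ gg) = 3/32

MmWwgg gametes: MWg×2, Mwg×2, mWg×2, mwg×2
MmWwGg gametes: MWG×1, MWg×1, MwG×1, Mwg×1, mWG×1, mWg×1, mwG×1, mwg×1
MmWwgg×MmWwGg grid (8·8=64): MMWWGg=2 MMWWgg=2 MMWwGg=4 MMWwgg=4 MMwwGg=2 MMwwgg=2 MmWWGg=4 MmWWgg=4 MmWwGg=8 MmWwgg=8 MmwwGg=4 Mmwwgg=4 mmWWGg=2 mmWWgg=2 mmWwGg=4 mmWwgg=4 mmwwGg=2 mmwwgg=2
mm W_ gg hits 6/64; gcd=2; 6÷2/64÷2 = 3/32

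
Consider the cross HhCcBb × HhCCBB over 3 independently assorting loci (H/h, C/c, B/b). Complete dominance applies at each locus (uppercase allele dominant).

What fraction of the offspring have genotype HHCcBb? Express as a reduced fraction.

P(HHCcBb) = 1/16

HhCcBb gametes: HCB×1, HCb×1, HcB×1, Hcb×1, hCB×1, hCb×1, hcB×1, hcb×1
HhCCBB gametes: HCB×4, hCB×4
HhCcBb×HhCCBB grid (8·8=64): HHCCBB=4 HHCCBb=4 HHCcBB=4 HHCcBb=4 HhCCBB=8 HhCCBb=8 HhCcBB=8 HhCcBb=8 hhCCBB=4 hhCCBb=4 hhCcBB=4 hhCcBb=4
HHCcBb hits 4/64; gcd=4; 4÷4/64÷4 = 1/16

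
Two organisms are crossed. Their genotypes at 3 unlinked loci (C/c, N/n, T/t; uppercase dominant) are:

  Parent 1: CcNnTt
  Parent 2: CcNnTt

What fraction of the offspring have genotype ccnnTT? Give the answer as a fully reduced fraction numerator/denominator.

CcNnTt gametes: CNT×1, CNt×1, CnT×1, Cnt×1, cNT×1, cNt×1, cnT×1, cnt×1
CcNnTt gametes: CNT×1, CNt×1, CnT×1, Cnt×1, cNT×1, cNt×1, cnT×1, cnt×1
CcNnTt×CcNnTt grid (8·8=64): CCNNTT=1 CCNNTt=2 CCNNtt=1 CCNnTT=2 CCNnTt=4 CCNntt=2 CCnnTT=1 CCnnTt=2 CCnntt=1 CcNNTT=2 CcNNTt=4 CcNNtt=2 CcNnTT=4 CcNnTt=8 CcNntt=4 CcnnTT=2 CcnnTt=4 Ccnntt=2 ccNNTT=1 ccNNTt=2 ccNNtt=1 ccNnTT=2 ccNnTt=4 ccNntt=2 ccnnTT=1 ccnnTt=2 ccnntt=1
ccnnTT hits 1/64; gcd=1; 1÷1/64÷1 = 1/64

P(ccnnTT) = 1/64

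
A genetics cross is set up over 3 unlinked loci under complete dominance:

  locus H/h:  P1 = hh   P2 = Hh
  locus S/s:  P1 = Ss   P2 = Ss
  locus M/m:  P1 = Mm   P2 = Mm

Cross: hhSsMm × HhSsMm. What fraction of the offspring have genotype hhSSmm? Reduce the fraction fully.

hhSsMm gametes: hSM×2, hSm×2, hsM×2, hsm×2
HhSsMm gametes: HSM×1, HSm×1, HsM×1, Hsm×1, hSM×1, hSm×1, hsM×1, hsm×1
hhSsMm×HhSsMm grid (8·8=64): HhSSMM=2 HhSSMm=4 HhSSmm=2 HhSsMM=4 HhSsMm=8 HhSsmm=4 HhssMM=2 HhssMm=4 Hhssmm=2 hhSSMM=2 hhSSMm=4 hhSSmm=2 hhSsMM=4 hhSsMm=8 hhSsmm=4 hhssMM=2 hhssMm=4 hhssmm=2
hhSSmm hits 2/64; gcd=2; 2÷2/64÷2 = 1/32

P(hhSSmm) = 1/32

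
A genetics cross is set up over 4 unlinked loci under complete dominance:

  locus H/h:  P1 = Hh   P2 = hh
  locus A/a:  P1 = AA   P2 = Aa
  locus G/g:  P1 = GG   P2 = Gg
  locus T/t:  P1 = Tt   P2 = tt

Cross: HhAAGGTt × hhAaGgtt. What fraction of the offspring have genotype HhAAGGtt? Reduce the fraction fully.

HhAAGGTt gametes: HAGT×4, HAGt×4, hAGT×4, hAGt×4
hhAaGgtt gametes: hAGt×4, hAgt×4, haGt×4, hagt×4
HhAAGGTt×hhAaGgtt grid (16·16=256): HhAAGGTt=16 HhAAGGtt=16 HhAAGgTt=16 HhAAGgtt=16 HhAaGGTt=16 HhAaGGtt=16 HhAaGgTt=16 HhAaGgtt=16 hhAAGGTt=16 hhAAGGtt=16 hhAAGgTt=16 hhAAGgtt=16 hhAaGGTt=16 hhAaGGtt=16 hhAaGgTt=16 hhAaGgtt=16
HhAAGGtt hits 16/256; gcd=16; 16÷16/256÷16 = 1/16

P(HhAAGGtt) = 1/16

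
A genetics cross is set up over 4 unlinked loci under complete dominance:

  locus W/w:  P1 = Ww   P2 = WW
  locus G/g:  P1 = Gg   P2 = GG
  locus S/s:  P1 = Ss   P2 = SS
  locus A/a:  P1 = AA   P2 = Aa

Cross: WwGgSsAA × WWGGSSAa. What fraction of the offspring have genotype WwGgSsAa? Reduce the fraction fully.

P(WwGgSsAa) = 1/16

WwGgSsAA gametes: WGSA×2, WGsA×2, WgSA×2, WgsA×2, wGSA×2, wGsA×2, wgSA×2, wgsA×2
WWGGSSAa gametes: WGSA×8, WGSa×8
WwGgSsAA×WWGGSSAa grid (16·16=256): WWGGSSAA=16 WWGGSSAa=16 WWGGSsAA=16 WWGGSsAa=16 WWGgSSAA=16 WWGgSSAa=16 WWGgSsAA=16 WWGgSsAa=16 WwGGSSAA=16 WwGGSSAa=16 WwGGSsAA=16 WwGGSsAa=16 WwGgSSAA=16 WwGgSSAa=16 WwGgSsAA=16 WwGgSsAa=16
WwGgSsAa hits 16/256; gcd=16; 16÷16/256÷16 = 1/16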